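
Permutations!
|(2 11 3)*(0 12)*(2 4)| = |(0 12)(2 11 3 4)| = 4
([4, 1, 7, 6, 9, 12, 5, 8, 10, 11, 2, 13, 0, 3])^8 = (0 12 5 6 3 13 11 9 4)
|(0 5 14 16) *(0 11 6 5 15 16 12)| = 8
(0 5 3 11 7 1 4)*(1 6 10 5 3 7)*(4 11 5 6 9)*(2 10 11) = (0 3 5 7 9 4)(1 2 10 6 11) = [3, 2, 10, 5, 0, 7, 11, 9, 8, 4, 6, 1]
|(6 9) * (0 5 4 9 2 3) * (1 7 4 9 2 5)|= |(0 1 7 4 2 3)(5 9 6)|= 6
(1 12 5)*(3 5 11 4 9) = (1 12 11 4 9 3 5) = [0, 12, 2, 5, 9, 1, 6, 7, 8, 3, 10, 4, 11]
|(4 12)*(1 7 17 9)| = 4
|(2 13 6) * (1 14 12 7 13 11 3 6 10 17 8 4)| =|(1 14 12 7 13 10 17 8 4)(2 11 3 6)| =36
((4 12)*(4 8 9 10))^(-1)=((4 12 8 9 10))^(-1)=(4 10 9 8 12)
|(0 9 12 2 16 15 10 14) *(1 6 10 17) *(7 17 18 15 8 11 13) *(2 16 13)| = |(0 9 12 16 8 11 2 13 7 17 1 6 10 14)(15 18)| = 14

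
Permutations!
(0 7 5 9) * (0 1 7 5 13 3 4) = (0 5 9 1 7 13 3 4) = [5, 7, 2, 4, 0, 9, 6, 13, 8, 1, 10, 11, 12, 3]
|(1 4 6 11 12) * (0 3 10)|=|(0 3 10)(1 4 6 11 12)|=15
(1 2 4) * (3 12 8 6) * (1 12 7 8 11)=(1 2 4 12 11)(3 7 8 6)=[0, 2, 4, 7, 12, 5, 3, 8, 6, 9, 10, 1, 11]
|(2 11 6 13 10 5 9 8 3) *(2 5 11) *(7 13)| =|(3 5 9 8)(6 7 13 10 11)| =20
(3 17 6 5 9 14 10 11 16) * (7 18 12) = (3 17 6 5 9 14 10 11 16)(7 18 12) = [0, 1, 2, 17, 4, 9, 5, 18, 8, 14, 11, 16, 7, 13, 10, 15, 3, 6, 12]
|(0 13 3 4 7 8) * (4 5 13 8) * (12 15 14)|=|(0 8)(3 5 13)(4 7)(12 15 14)|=6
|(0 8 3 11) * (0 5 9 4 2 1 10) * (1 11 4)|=10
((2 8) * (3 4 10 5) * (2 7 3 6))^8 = ((2 8 7 3 4 10 5 6))^8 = (10)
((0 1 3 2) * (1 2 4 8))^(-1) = (0 2)(1 8 4 3)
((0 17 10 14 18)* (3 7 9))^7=(0 10 18 17 14)(3 7 9)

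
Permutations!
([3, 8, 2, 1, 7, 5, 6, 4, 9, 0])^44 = [9, 3, 2, 0, 4, 5, 6, 7, 1, 8]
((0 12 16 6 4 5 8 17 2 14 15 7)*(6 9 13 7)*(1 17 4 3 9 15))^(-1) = (0 7 13 9 3 6 15 16 12)(1 14 2 17)(4 8 5)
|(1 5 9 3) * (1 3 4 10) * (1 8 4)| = |(1 5 9)(4 10 8)| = 3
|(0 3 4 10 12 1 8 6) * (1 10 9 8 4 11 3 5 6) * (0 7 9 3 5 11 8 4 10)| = 12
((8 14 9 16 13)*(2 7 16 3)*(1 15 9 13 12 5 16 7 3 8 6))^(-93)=((1 15 9 8 14 13 6)(2 3)(5 16 12))^(-93)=(16)(1 13 8 15 6 14 9)(2 3)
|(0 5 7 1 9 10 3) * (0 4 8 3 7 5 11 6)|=12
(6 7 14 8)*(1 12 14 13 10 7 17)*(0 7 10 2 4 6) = [7, 12, 4, 3, 6, 5, 17, 13, 0, 9, 10, 11, 14, 2, 8, 15, 16, 1] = (0 7 13 2 4 6 17 1 12 14 8)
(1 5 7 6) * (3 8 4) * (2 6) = [0, 5, 6, 8, 3, 7, 1, 2, 4] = (1 5 7 2 6)(3 8 4)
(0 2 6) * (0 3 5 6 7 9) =[2, 1, 7, 5, 4, 6, 3, 9, 8, 0] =(0 2 7 9)(3 5 6)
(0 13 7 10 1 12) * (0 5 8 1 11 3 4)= (0 13 7 10 11 3 4)(1 12 5 8)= [13, 12, 2, 4, 0, 8, 6, 10, 1, 9, 11, 3, 5, 7]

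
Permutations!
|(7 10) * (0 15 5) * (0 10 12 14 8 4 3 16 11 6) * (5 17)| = 14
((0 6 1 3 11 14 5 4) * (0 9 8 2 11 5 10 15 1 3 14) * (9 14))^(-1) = (0 11 2 8 9 1 15 10 14 4 5 3 6)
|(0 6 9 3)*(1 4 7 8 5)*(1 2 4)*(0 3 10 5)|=9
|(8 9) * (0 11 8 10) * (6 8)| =6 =|(0 11 6 8 9 10)|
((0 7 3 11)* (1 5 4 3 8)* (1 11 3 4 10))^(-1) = (0 11 8 7)(1 10 5)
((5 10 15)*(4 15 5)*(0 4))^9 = ((0 4 15)(5 10))^9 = (15)(5 10)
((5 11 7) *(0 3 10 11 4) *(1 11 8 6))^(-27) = (0 8 11 4 10 1 5 3 6 7)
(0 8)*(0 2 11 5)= (0 8 2 11 5)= [8, 1, 11, 3, 4, 0, 6, 7, 2, 9, 10, 5]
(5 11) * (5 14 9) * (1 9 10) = [0, 9, 2, 3, 4, 11, 6, 7, 8, 5, 1, 14, 12, 13, 10] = (1 9 5 11 14 10)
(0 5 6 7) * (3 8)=[5, 1, 2, 8, 4, 6, 7, 0, 3]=(0 5 6 7)(3 8)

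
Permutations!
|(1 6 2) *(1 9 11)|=|(1 6 2 9 11)|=5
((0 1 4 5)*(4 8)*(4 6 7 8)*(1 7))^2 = (0 8 1 5 7 6 4)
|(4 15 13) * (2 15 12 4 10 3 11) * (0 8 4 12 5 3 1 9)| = 12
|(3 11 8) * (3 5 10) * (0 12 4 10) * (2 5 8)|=8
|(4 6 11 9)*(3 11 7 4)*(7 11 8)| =|(3 8 7 4 6 11 9)| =7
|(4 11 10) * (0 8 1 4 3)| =7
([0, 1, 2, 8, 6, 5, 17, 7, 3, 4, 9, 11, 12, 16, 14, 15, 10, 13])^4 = [0, 1, 2, 3, 16, 5, 10, 7, 8, 13, 17, 11, 12, 4, 14, 15, 6, 9]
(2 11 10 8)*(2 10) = (2 11)(8 10) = [0, 1, 11, 3, 4, 5, 6, 7, 10, 9, 8, 2]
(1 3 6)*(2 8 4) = [0, 3, 8, 6, 2, 5, 1, 7, 4] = (1 3 6)(2 8 4)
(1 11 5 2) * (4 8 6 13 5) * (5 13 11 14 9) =(1 14 9 5 2)(4 8 6 11) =[0, 14, 1, 3, 8, 2, 11, 7, 6, 5, 10, 4, 12, 13, 9]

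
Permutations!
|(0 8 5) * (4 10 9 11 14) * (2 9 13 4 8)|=|(0 2 9 11 14 8 5)(4 10 13)|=21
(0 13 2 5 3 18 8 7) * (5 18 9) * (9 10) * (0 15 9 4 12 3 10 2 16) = (0 13 16)(2 18 8 7 15 9 5 10 4 12 3) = [13, 1, 18, 2, 12, 10, 6, 15, 7, 5, 4, 11, 3, 16, 14, 9, 0, 17, 8]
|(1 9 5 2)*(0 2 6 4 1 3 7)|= 20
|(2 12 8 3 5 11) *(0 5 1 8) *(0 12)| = 12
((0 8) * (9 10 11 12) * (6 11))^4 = ((0 8)(6 11 12 9 10))^4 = (6 10 9 12 11)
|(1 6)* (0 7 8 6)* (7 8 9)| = |(0 8 6 1)(7 9)| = 4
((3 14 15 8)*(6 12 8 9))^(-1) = ((3 14 15 9 6 12 8))^(-1) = (3 8 12 6 9 15 14)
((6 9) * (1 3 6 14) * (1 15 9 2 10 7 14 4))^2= (1 6 10 14 9)(2 7 15 4 3)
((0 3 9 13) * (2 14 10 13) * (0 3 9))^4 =(0 10 9 13 2 3 14) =((0 9 2 14 10 13 3))^4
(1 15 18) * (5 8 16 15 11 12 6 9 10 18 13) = (1 11 12 6 9 10 18)(5 8 16 15 13) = [0, 11, 2, 3, 4, 8, 9, 7, 16, 10, 18, 12, 6, 5, 14, 13, 15, 17, 1]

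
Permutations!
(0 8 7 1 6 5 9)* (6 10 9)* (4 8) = (0 4 8 7 1 10 9)(5 6) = [4, 10, 2, 3, 8, 6, 5, 1, 7, 0, 9]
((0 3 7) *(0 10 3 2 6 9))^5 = (0 2 6 9)(3 10 7)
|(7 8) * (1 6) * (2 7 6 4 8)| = |(1 4 8 6)(2 7)| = 4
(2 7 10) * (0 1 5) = (0 1 5)(2 7 10) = [1, 5, 7, 3, 4, 0, 6, 10, 8, 9, 2]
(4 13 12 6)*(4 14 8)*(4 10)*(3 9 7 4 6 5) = (3 9 7 4 13 12 5)(6 14 8 10) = [0, 1, 2, 9, 13, 3, 14, 4, 10, 7, 6, 11, 5, 12, 8]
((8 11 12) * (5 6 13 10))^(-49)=((5 6 13 10)(8 11 12))^(-49)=(5 10 13 6)(8 12 11)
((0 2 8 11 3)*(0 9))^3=(0 11)(2 3)(8 9)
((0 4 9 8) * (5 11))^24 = (11)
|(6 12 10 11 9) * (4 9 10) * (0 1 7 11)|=20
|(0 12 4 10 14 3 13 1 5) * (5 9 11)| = |(0 12 4 10 14 3 13 1 9 11 5)| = 11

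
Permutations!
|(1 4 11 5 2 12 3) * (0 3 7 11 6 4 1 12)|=|(0 3 12 7 11 5 2)(4 6)|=14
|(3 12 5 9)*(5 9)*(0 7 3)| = |(0 7 3 12 9)| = 5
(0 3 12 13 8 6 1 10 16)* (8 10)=(0 3 12 13 10 16)(1 8 6)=[3, 8, 2, 12, 4, 5, 1, 7, 6, 9, 16, 11, 13, 10, 14, 15, 0]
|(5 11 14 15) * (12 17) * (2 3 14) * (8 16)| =6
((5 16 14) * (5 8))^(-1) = ((5 16 14 8))^(-1) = (5 8 14 16)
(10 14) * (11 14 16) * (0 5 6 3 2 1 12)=(0 5 6 3 2 1 12)(10 16 11 14)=[5, 12, 1, 2, 4, 6, 3, 7, 8, 9, 16, 14, 0, 13, 10, 15, 11]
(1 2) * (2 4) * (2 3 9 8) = [0, 4, 1, 9, 3, 5, 6, 7, 2, 8] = (1 4 3 9 8 2)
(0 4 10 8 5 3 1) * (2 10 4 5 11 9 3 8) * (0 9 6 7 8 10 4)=[5, 9, 4, 1, 0, 10, 7, 8, 11, 3, 2, 6]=(0 5 10 2 4)(1 9 3)(6 7 8 11)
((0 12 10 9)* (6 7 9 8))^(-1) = ((0 12 10 8 6 7 9))^(-1) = (0 9 7 6 8 10 12)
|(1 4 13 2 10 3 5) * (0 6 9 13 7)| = 11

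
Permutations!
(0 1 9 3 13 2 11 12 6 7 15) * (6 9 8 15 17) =(0 1 8 15)(2 11 12 9 3 13)(6 7 17) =[1, 8, 11, 13, 4, 5, 7, 17, 15, 3, 10, 12, 9, 2, 14, 0, 16, 6]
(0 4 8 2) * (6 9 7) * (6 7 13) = (0 4 8 2)(6 9 13) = [4, 1, 0, 3, 8, 5, 9, 7, 2, 13, 10, 11, 12, 6]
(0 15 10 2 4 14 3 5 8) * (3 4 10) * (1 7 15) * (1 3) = [3, 7, 10, 5, 14, 8, 6, 15, 0, 9, 2, 11, 12, 13, 4, 1] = (0 3 5 8)(1 7 15)(2 10)(4 14)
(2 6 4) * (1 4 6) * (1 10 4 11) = (1 11)(2 10 4) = [0, 11, 10, 3, 2, 5, 6, 7, 8, 9, 4, 1]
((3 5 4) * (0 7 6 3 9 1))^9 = (0 7 6 3 5 4 9 1)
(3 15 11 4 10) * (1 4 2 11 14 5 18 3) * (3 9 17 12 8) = (1 4 10)(2 11)(3 15 14 5 18 9 17 12 8) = [0, 4, 11, 15, 10, 18, 6, 7, 3, 17, 1, 2, 8, 13, 5, 14, 16, 12, 9]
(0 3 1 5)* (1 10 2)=(0 3 10 2 1 5)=[3, 5, 1, 10, 4, 0, 6, 7, 8, 9, 2]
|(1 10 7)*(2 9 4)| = 3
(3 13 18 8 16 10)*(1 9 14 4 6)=(1 9 14 4 6)(3 13 18 8 16 10)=[0, 9, 2, 13, 6, 5, 1, 7, 16, 14, 3, 11, 12, 18, 4, 15, 10, 17, 8]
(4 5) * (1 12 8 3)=(1 12 8 3)(4 5)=[0, 12, 2, 1, 5, 4, 6, 7, 3, 9, 10, 11, 8]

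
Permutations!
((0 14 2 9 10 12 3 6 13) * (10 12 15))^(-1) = ((0 14 2 9 12 3 6 13)(10 15))^(-1) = (0 13 6 3 12 9 2 14)(10 15)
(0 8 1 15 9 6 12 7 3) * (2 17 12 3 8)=[2, 15, 17, 0, 4, 5, 3, 8, 1, 6, 10, 11, 7, 13, 14, 9, 16, 12]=(0 2 17 12 7 8 1 15 9 6 3)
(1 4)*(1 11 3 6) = (1 4 11 3 6) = [0, 4, 2, 6, 11, 5, 1, 7, 8, 9, 10, 3]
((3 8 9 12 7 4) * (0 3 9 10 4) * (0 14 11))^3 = ((0 3 8 10 4 9 12 7 14 11))^3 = (0 10 12 11 8 9 14 3 4 7)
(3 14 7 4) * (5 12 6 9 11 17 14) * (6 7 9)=(3 5 12 7 4)(9 11 17 14)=[0, 1, 2, 5, 3, 12, 6, 4, 8, 11, 10, 17, 7, 13, 9, 15, 16, 14]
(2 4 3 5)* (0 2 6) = (0 2 4 3 5 6) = [2, 1, 4, 5, 3, 6, 0]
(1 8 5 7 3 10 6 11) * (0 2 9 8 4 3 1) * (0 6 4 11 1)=(0 2 9 8 5 7)(1 11 6)(3 10 4)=[2, 11, 9, 10, 3, 7, 1, 0, 5, 8, 4, 6]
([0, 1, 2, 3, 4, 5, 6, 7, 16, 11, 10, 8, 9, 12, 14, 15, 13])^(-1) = [0, 1, 2, 3, 4, 5, 6, 7, 11, 12, 10, 9, 13, 16, 14, 15, 8]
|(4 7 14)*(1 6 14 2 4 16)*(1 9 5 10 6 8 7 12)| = |(1 8 7 2 4 12)(5 10 6 14 16 9)| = 6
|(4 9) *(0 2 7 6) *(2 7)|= 6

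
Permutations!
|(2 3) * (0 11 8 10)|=|(0 11 8 10)(2 3)|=4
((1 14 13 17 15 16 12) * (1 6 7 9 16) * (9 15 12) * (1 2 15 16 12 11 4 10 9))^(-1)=((1 14 13 17 11 4 10 9 12 6 7 16)(2 15))^(-1)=(1 16 7 6 12 9 10 4 11 17 13 14)(2 15)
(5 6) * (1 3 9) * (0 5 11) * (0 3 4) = (0 5 6 11 3 9 1 4) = [5, 4, 2, 9, 0, 6, 11, 7, 8, 1, 10, 3]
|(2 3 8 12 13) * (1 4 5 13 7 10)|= |(1 4 5 13 2 3 8 12 7 10)|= 10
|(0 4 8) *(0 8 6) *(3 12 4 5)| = |(0 5 3 12 4 6)| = 6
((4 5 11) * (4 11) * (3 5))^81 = ((11)(3 5 4))^81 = (11)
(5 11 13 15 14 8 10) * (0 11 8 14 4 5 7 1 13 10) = [11, 13, 2, 3, 5, 8, 6, 1, 0, 9, 7, 10, 12, 15, 14, 4] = (0 11 10 7 1 13 15 4 5 8)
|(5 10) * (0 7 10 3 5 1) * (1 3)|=|(0 7 10 3 5 1)|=6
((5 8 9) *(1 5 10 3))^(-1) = ((1 5 8 9 10 3))^(-1) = (1 3 10 9 8 5)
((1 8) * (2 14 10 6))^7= (1 8)(2 6 10 14)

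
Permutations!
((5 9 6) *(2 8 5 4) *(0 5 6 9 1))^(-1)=((9)(0 5 1)(2 8 6 4))^(-1)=(9)(0 1 5)(2 4 6 8)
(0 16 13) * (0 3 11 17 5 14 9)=(0 16 13 3 11 17 5 14 9)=[16, 1, 2, 11, 4, 14, 6, 7, 8, 0, 10, 17, 12, 3, 9, 15, 13, 5]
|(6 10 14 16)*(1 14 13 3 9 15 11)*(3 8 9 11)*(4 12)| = 22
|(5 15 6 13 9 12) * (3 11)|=|(3 11)(5 15 6 13 9 12)|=6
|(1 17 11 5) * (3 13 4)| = 12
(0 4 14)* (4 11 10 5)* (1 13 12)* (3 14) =(0 11 10 5 4 3 14)(1 13 12) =[11, 13, 2, 14, 3, 4, 6, 7, 8, 9, 5, 10, 1, 12, 0]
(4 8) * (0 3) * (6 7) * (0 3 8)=(0 8 4)(6 7)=[8, 1, 2, 3, 0, 5, 7, 6, 4]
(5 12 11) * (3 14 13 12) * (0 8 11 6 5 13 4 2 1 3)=[8, 3, 1, 14, 2, 0, 5, 7, 11, 9, 10, 13, 6, 12, 4]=(0 8 11 13 12 6 5)(1 3 14 4 2)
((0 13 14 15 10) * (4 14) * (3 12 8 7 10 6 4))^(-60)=((0 13 3 12 8 7 10)(4 14 15 6))^(-60)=(15)(0 12 10 3 7 13 8)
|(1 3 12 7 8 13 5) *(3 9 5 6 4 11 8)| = 15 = |(1 9 5)(3 12 7)(4 11 8 13 6)|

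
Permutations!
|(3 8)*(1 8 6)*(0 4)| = |(0 4)(1 8 3 6)| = 4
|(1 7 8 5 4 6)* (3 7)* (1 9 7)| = 6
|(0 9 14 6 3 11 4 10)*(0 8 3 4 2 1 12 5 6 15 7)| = 10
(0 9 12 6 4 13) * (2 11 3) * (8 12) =[9, 1, 11, 2, 13, 5, 4, 7, 12, 8, 10, 3, 6, 0] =(0 9 8 12 6 4 13)(2 11 3)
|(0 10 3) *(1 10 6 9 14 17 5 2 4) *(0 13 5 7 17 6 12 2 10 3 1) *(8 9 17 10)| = |(0 12 2 4)(1 3 13 5 8 9 14 6 17 7 10)| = 44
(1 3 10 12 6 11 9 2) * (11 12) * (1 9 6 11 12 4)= (1 3 10 12 11 6 4)(2 9)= [0, 3, 9, 10, 1, 5, 4, 7, 8, 2, 12, 6, 11]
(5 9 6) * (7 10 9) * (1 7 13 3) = (1 7 10 9 6 5 13 3) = [0, 7, 2, 1, 4, 13, 5, 10, 8, 6, 9, 11, 12, 3]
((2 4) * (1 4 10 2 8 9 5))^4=((1 4 8 9 5)(2 10))^4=(10)(1 5 9 8 4)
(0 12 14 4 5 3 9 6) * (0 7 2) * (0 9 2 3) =(0 12 14 4 5)(2 9 6 7 3) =[12, 1, 9, 2, 5, 0, 7, 3, 8, 6, 10, 11, 14, 13, 4]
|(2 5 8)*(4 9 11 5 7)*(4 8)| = |(2 7 8)(4 9 11 5)| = 12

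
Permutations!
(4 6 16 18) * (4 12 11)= (4 6 16 18 12 11)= [0, 1, 2, 3, 6, 5, 16, 7, 8, 9, 10, 4, 11, 13, 14, 15, 18, 17, 12]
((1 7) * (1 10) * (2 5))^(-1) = (1 10 7)(2 5)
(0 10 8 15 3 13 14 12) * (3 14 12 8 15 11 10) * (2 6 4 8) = (0 3 13 12)(2 6 4 8 11 10 15 14) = [3, 1, 6, 13, 8, 5, 4, 7, 11, 9, 15, 10, 0, 12, 2, 14]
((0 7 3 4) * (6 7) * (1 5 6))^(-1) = ((0 1 5 6 7 3 4))^(-1) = (0 4 3 7 6 5 1)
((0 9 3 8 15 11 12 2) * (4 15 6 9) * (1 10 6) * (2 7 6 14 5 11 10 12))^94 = (0 11 14 15)(1 6 8 7 3 12 9)(2 5 10 4)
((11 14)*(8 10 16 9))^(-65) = ((8 10 16 9)(11 14))^(-65) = (8 9 16 10)(11 14)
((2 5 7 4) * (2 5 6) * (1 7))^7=(1 5 4 7)(2 6)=((1 7 4 5)(2 6))^7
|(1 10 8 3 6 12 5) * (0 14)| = |(0 14)(1 10 8 3 6 12 5)| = 14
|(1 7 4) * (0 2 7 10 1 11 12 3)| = |(0 2 7 4 11 12 3)(1 10)| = 14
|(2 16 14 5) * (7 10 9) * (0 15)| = 12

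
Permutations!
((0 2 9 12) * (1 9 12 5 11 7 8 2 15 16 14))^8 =(0 7 1)(2 5 16)(8 9 15)(11 14 12)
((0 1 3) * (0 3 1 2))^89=(3)(0 2)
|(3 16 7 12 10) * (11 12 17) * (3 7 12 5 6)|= |(3 16 12 10 7 17 11 5 6)|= 9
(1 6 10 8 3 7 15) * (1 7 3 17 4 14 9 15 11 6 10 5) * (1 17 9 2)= (1 10 8 9 15 7 11 6 5 17 4 14 2)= [0, 10, 1, 3, 14, 17, 5, 11, 9, 15, 8, 6, 12, 13, 2, 7, 16, 4]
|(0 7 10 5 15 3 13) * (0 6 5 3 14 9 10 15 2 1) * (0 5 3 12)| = 21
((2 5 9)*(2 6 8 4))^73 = (2 5 9 6 8 4)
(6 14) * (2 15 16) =(2 15 16)(6 14) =[0, 1, 15, 3, 4, 5, 14, 7, 8, 9, 10, 11, 12, 13, 6, 16, 2]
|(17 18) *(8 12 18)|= |(8 12 18 17)|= 4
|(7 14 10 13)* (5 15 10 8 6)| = 8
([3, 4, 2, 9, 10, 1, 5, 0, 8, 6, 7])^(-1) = (0 7 10 4 1 5 6 9 3)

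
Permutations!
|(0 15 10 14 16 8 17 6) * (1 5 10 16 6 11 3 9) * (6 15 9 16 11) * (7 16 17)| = |(0 9 1 5 10 14 15 11 3 17 6)(7 16 8)| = 33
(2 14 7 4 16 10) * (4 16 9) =(2 14 7 16 10)(4 9) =[0, 1, 14, 3, 9, 5, 6, 16, 8, 4, 2, 11, 12, 13, 7, 15, 10]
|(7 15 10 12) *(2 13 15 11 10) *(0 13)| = 4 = |(0 13 15 2)(7 11 10 12)|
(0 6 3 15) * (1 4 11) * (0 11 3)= (0 6)(1 4 3 15 11)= [6, 4, 2, 15, 3, 5, 0, 7, 8, 9, 10, 1, 12, 13, 14, 11]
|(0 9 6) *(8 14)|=|(0 9 6)(8 14)|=6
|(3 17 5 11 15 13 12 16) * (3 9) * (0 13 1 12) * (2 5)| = |(0 13)(1 12 16 9 3 17 2 5 11 15)| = 10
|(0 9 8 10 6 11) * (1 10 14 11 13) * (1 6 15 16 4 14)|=10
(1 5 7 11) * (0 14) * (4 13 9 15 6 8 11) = (0 14)(1 5 7 4 13 9 15 6 8 11) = [14, 5, 2, 3, 13, 7, 8, 4, 11, 15, 10, 1, 12, 9, 0, 6]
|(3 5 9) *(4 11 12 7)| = 12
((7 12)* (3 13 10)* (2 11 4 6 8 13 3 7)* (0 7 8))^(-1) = ((0 7 12 2 11 4 6)(8 13 10))^(-1) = (0 6 4 11 2 12 7)(8 10 13)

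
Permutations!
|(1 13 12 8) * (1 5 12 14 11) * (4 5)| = 4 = |(1 13 14 11)(4 5 12 8)|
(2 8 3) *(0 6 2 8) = (0 6 2)(3 8) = [6, 1, 0, 8, 4, 5, 2, 7, 3]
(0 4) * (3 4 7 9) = [7, 1, 2, 4, 0, 5, 6, 9, 8, 3] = (0 7 9 3 4)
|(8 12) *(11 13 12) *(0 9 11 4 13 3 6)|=|(0 9 11 3 6)(4 13 12 8)|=20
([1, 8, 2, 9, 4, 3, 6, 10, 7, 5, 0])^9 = [10, 0, 2, 3, 4, 5, 6, 8, 1, 9, 7]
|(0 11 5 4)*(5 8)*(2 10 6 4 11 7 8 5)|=|(0 7 8 2 10 6 4)(5 11)|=14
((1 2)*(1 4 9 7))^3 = (1 9 2 7 4)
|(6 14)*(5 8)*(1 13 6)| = 4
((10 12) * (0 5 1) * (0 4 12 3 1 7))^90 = ((0 5 7)(1 4 12 10 3))^90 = (12)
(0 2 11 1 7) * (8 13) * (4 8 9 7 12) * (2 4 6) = (0 4 8 13 9 7)(1 12 6 2 11) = [4, 12, 11, 3, 8, 5, 2, 0, 13, 7, 10, 1, 6, 9]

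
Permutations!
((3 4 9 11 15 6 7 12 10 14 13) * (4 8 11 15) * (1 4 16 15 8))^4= ((1 4 9 8 11 16 15 6 7 12 10 14 13 3))^4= (1 11 7 13 9 15 10)(3 8 6 14 4 16 12)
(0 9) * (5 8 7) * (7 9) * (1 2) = [7, 2, 1, 3, 4, 8, 6, 5, 9, 0] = (0 7 5 8 9)(1 2)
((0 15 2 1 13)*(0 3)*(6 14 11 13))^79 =(0 13 14 1 15 3 11 6 2)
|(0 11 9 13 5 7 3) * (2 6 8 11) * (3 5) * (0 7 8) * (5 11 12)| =|(0 2 6)(3 7 11 9 13)(5 8 12)| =15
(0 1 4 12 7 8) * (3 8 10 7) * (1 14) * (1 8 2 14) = [1, 4, 14, 2, 12, 5, 6, 10, 0, 9, 7, 11, 3, 13, 8] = (0 1 4 12 3 2 14 8)(7 10)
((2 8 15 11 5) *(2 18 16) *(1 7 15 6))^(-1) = (1 6 8 2 16 18 5 11 15 7)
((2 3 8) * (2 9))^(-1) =((2 3 8 9))^(-1) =(2 9 8 3)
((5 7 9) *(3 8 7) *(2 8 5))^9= (2 8 7 9)(3 5)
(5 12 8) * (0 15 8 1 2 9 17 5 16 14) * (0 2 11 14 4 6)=[15, 11, 9, 3, 6, 12, 0, 7, 16, 17, 10, 14, 1, 13, 2, 8, 4, 5]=(0 15 8 16 4 6)(1 11 14 2 9 17 5 12)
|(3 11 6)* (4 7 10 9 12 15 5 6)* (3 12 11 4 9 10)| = |(3 4 7)(5 6 12 15)(9 11)| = 12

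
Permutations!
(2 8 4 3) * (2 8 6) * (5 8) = (2 6)(3 5 8 4) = [0, 1, 6, 5, 3, 8, 2, 7, 4]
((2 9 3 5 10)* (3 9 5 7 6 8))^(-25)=(2 10 5)(3 8 6 7)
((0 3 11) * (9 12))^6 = ((0 3 11)(9 12))^6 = (12)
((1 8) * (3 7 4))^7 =((1 8)(3 7 4))^7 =(1 8)(3 7 4)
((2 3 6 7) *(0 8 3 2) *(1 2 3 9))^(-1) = (0 7 6 3 2 1 9 8)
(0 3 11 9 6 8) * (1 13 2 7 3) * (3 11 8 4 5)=(0 1 13 2 7 11 9 6 4 5 3 8)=[1, 13, 7, 8, 5, 3, 4, 11, 0, 6, 10, 9, 12, 2]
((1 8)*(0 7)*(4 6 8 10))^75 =(10)(0 7)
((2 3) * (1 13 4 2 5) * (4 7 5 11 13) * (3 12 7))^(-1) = (1 5 7 12 2 4)(3 13 11)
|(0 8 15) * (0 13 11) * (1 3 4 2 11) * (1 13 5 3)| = 8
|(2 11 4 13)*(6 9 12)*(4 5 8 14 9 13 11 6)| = 21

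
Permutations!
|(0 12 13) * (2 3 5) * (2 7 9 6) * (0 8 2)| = 10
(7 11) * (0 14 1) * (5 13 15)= (0 14 1)(5 13 15)(7 11)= [14, 0, 2, 3, 4, 13, 6, 11, 8, 9, 10, 7, 12, 15, 1, 5]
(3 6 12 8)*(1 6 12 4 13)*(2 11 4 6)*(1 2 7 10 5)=(1 7 10 5)(2 11 4 13)(3 12 8)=[0, 7, 11, 12, 13, 1, 6, 10, 3, 9, 5, 4, 8, 2]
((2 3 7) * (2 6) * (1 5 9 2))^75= (1 7 2 5 6 3 9)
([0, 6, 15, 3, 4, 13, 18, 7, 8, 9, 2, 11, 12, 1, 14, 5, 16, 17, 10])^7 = (1 13 5 15 2 10 18 6)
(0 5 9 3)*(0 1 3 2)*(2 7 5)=(0 2)(1 3)(5 9 7)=[2, 3, 0, 1, 4, 9, 6, 5, 8, 7]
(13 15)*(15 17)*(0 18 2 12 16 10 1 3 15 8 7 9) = (0 18 2 12 16 10 1 3 15 13 17 8 7 9) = [18, 3, 12, 15, 4, 5, 6, 9, 7, 0, 1, 11, 16, 17, 14, 13, 10, 8, 2]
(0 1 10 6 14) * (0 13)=(0 1 10 6 14 13)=[1, 10, 2, 3, 4, 5, 14, 7, 8, 9, 6, 11, 12, 0, 13]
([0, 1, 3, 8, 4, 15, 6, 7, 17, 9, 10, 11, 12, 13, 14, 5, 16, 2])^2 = (2 8)(3 17)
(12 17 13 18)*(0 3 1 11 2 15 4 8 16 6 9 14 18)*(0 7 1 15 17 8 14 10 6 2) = (0 3 15 4 14 18 12 8 16 2 17 13 7 1 11)(6 9 10) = [3, 11, 17, 15, 14, 5, 9, 1, 16, 10, 6, 0, 8, 7, 18, 4, 2, 13, 12]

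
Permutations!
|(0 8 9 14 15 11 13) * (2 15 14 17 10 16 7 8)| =30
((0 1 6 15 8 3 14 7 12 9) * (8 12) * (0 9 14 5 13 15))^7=(0 1 6)(3 8 7 14 12 15 13 5)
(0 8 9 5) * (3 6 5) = (0 8 9 3 6 5) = [8, 1, 2, 6, 4, 0, 5, 7, 9, 3]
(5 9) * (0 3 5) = (0 3 5 9) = [3, 1, 2, 5, 4, 9, 6, 7, 8, 0]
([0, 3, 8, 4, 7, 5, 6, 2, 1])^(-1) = [0, 8, 7, 1, 3, 5, 6, 4, 2]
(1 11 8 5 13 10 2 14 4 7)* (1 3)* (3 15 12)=(1 11 8 5 13 10 2 14 4 7 15 12 3)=[0, 11, 14, 1, 7, 13, 6, 15, 5, 9, 2, 8, 3, 10, 4, 12]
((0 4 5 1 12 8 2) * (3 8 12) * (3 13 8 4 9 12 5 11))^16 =((0 9 12 5 1 13 8 2)(3 4 11))^16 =(13)(3 4 11)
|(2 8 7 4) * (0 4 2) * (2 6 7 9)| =6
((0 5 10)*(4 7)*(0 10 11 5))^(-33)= ((4 7)(5 11))^(-33)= (4 7)(5 11)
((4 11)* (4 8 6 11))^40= ((6 11 8))^40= (6 11 8)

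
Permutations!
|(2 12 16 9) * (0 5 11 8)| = 4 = |(0 5 11 8)(2 12 16 9)|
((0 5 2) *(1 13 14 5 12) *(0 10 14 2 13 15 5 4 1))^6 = (1 14 2 5)(4 10 13 15)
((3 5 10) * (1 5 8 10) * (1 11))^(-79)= (1 11 5)(3 10 8)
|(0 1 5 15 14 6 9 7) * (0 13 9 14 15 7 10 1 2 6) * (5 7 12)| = 20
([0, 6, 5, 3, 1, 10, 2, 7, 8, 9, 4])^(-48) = (10)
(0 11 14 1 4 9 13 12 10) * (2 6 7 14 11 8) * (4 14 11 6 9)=[8, 14, 9, 3, 4, 5, 7, 11, 2, 13, 0, 6, 10, 12, 1]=(0 8 2 9 13 12 10)(1 14)(6 7 11)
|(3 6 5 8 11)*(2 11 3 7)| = 12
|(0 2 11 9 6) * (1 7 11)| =7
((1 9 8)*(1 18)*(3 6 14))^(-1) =((1 9 8 18)(3 6 14))^(-1) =(1 18 8 9)(3 14 6)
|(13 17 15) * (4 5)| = 6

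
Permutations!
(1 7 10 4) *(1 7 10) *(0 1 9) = (0 1 10 4 7 9) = [1, 10, 2, 3, 7, 5, 6, 9, 8, 0, 4]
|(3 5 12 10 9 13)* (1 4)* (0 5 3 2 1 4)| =8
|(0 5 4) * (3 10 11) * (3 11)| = |(11)(0 5 4)(3 10)| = 6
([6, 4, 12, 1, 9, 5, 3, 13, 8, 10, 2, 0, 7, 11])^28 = (0 4 12)(1 2 11)(3 10 13)(6 9 7)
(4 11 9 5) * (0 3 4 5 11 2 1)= (0 3 4 2 1)(9 11)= [3, 0, 1, 4, 2, 5, 6, 7, 8, 11, 10, 9]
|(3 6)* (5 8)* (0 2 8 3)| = 6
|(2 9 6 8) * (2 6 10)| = |(2 9 10)(6 8)| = 6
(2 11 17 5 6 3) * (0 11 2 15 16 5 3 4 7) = (0 11 17 3 15 16 5 6 4 7) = [11, 1, 2, 15, 7, 6, 4, 0, 8, 9, 10, 17, 12, 13, 14, 16, 5, 3]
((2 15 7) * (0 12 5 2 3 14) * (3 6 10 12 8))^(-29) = (0 14 3 8)(2 5 12 10 6 7 15)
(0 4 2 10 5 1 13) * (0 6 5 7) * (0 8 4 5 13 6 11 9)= (0 5 1 6 13 11 9)(2 10 7 8 4)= [5, 6, 10, 3, 2, 1, 13, 8, 4, 0, 7, 9, 12, 11]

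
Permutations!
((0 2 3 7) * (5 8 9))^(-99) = (9)(0 2 3 7)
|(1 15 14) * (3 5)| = 6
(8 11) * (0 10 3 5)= [10, 1, 2, 5, 4, 0, 6, 7, 11, 9, 3, 8]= (0 10 3 5)(8 11)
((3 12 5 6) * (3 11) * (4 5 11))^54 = (12)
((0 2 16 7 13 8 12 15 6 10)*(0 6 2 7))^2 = ((0 7 13 8 12 15 2 16)(6 10))^2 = (0 13 12 2)(7 8 15 16)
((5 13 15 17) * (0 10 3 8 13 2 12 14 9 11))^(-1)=(0 11 9 14 12 2 5 17 15 13 8 3 10)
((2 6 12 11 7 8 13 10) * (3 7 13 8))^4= ((2 6 12 11 13 10)(3 7))^4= (2 13 12)(6 10 11)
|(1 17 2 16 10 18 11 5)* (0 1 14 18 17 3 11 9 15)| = |(0 1 3 11 5 14 18 9 15)(2 16 10 17)| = 36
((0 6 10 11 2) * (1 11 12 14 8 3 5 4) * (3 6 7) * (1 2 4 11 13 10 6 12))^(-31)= (0 11 7 4 3 2 5)(1 10 13)(8 14 12)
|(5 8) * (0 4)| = 2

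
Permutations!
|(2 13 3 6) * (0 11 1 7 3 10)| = |(0 11 1 7 3 6 2 13 10)| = 9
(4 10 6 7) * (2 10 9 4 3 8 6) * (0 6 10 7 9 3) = (0 6 9 4 3 8 10 2 7) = [6, 1, 7, 8, 3, 5, 9, 0, 10, 4, 2]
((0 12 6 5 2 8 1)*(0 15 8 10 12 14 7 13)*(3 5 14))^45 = (15)(0 12)(2 7)(3 6)(5 14)(10 13)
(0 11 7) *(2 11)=[2, 1, 11, 3, 4, 5, 6, 0, 8, 9, 10, 7]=(0 2 11 7)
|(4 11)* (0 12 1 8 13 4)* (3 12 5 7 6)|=11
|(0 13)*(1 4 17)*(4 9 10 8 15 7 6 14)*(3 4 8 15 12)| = |(0 13)(1 9 10 15 7 6 14 8 12 3 4 17)| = 12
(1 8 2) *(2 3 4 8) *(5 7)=[0, 2, 1, 4, 8, 7, 6, 5, 3]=(1 2)(3 4 8)(5 7)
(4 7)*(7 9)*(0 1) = (0 1)(4 9 7) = [1, 0, 2, 3, 9, 5, 6, 4, 8, 7]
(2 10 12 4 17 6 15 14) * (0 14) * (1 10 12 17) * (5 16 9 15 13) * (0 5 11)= (0 14 2 12 4 1 10 17 6 13 11)(5 16 9 15)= [14, 10, 12, 3, 1, 16, 13, 7, 8, 15, 17, 0, 4, 11, 2, 5, 9, 6]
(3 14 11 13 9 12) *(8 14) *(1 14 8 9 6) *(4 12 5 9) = [0, 14, 2, 4, 12, 9, 1, 7, 8, 5, 10, 13, 3, 6, 11] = (1 14 11 13 6)(3 4 12)(5 9)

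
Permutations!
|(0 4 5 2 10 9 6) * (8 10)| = |(0 4 5 2 8 10 9 6)| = 8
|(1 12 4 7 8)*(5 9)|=10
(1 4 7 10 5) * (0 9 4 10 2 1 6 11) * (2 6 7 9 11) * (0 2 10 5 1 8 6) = (0 11 2 8 6 10 1 5 7)(4 9) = [11, 5, 8, 3, 9, 7, 10, 0, 6, 4, 1, 2]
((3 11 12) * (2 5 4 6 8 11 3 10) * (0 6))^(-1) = ((0 6 8 11 12 10 2 5 4))^(-1) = (0 4 5 2 10 12 11 8 6)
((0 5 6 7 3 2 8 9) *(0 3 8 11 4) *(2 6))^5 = ((0 5 2 11 4)(3 6 7 8 9))^5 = (11)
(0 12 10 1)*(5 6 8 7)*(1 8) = (0 12 10 8 7 5 6 1) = [12, 0, 2, 3, 4, 6, 1, 5, 7, 9, 8, 11, 10]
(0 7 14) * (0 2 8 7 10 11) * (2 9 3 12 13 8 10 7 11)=[7, 1, 10, 12, 4, 5, 6, 14, 11, 3, 2, 0, 13, 8, 9]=(0 7 14 9 3 12 13 8 11)(2 10)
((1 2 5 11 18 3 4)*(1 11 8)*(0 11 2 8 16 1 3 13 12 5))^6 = ((0 11 18 13 12 5 16 1 8 3 4 2))^6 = (0 16)(1 11)(2 5)(3 13)(4 12)(8 18)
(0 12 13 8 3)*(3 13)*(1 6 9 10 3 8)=(0 12 8 13 1 6 9 10 3)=[12, 6, 2, 0, 4, 5, 9, 7, 13, 10, 3, 11, 8, 1]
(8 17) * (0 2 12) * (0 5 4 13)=(0 2 12 5 4 13)(8 17)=[2, 1, 12, 3, 13, 4, 6, 7, 17, 9, 10, 11, 5, 0, 14, 15, 16, 8]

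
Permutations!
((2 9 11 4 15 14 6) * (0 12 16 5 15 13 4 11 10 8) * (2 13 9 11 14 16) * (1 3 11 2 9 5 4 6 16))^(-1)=(0 8 10 9 12)(1 15 5 4 16 14 11 3)(6 13)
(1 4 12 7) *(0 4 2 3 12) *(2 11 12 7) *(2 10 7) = (0 4)(1 11 12 10 7)(2 3) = [4, 11, 3, 2, 0, 5, 6, 1, 8, 9, 7, 12, 10]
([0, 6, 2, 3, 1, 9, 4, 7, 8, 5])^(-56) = (9)(1 6 4)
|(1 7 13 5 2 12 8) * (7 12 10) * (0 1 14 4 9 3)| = 40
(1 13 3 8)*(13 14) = (1 14 13 3 8) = [0, 14, 2, 8, 4, 5, 6, 7, 1, 9, 10, 11, 12, 3, 13]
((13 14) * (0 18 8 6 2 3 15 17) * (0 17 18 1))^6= ((0 1)(2 3 15 18 8 6)(13 14))^6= (18)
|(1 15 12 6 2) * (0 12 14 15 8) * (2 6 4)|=|(0 12 4 2 1 8)(14 15)|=6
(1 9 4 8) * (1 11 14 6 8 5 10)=(1 9 4 5 10)(6 8 11 14)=[0, 9, 2, 3, 5, 10, 8, 7, 11, 4, 1, 14, 12, 13, 6]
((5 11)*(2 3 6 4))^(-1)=(2 4 6 3)(5 11)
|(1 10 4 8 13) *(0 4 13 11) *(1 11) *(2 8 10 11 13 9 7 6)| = |(13)(0 4 10 9 7 6 2 8 1 11)| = 10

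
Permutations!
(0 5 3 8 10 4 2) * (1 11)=(0 5 3 8 10 4 2)(1 11)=[5, 11, 0, 8, 2, 3, 6, 7, 10, 9, 4, 1]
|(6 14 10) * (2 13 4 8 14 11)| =|(2 13 4 8 14 10 6 11)| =8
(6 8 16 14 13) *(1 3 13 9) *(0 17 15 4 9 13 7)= [17, 3, 2, 7, 9, 5, 8, 0, 16, 1, 10, 11, 12, 6, 13, 4, 14, 15]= (0 17 15 4 9 1 3 7)(6 8 16 14 13)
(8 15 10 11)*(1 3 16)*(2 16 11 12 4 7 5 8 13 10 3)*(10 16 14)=(1 2 14 10 12 4 7 5 8 15 3 11 13 16)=[0, 2, 14, 11, 7, 8, 6, 5, 15, 9, 12, 13, 4, 16, 10, 3, 1]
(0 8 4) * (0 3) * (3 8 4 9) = [4, 1, 2, 0, 8, 5, 6, 7, 9, 3] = (0 4 8 9 3)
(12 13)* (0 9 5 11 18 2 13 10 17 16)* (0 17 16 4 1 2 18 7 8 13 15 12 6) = (18)(0 9 5 11 7 8 13 6)(1 2 15 12 10 16 17 4) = [9, 2, 15, 3, 1, 11, 0, 8, 13, 5, 16, 7, 10, 6, 14, 12, 17, 4, 18]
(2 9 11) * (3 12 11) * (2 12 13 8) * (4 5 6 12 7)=(2 9 3 13 8)(4 5 6 12 11 7)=[0, 1, 9, 13, 5, 6, 12, 4, 2, 3, 10, 7, 11, 8]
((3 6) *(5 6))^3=((3 5 6))^3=(6)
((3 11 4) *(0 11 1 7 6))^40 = (0 7 3 11 6 1 4)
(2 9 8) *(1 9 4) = [0, 9, 4, 3, 1, 5, 6, 7, 2, 8] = (1 9 8 2 4)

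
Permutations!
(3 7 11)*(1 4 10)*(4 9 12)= (1 9 12 4 10)(3 7 11)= [0, 9, 2, 7, 10, 5, 6, 11, 8, 12, 1, 3, 4]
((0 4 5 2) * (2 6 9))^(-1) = (0 2 9 6 5 4)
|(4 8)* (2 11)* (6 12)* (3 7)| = 2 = |(2 11)(3 7)(4 8)(6 12)|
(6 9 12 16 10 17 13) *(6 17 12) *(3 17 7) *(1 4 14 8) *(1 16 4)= [0, 1, 2, 17, 14, 5, 9, 3, 16, 6, 12, 11, 4, 7, 8, 15, 10, 13]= (3 17 13 7)(4 14 8 16 10 12)(6 9)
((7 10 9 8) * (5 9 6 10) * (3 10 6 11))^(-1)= ((3 10 11)(5 9 8 7))^(-1)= (3 11 10)(5 7 8 9)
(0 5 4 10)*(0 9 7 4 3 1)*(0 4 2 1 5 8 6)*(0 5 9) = (0 8 6 5 3 9 7 2 1 4 10) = [8, 4, 1, 9, 10, 3, 5, 2, 6, 7, 0]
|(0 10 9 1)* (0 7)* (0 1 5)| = |(0 10 9 5)(1 7)| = 4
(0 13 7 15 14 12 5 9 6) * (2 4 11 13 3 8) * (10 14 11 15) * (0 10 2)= (0 3 8)(2 4 15 11 13 7)(5 9 6 10 14 12)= [3, 1, 4, 8, 15, 9, 10, 2, 0, 6, 14, 13, 5, 7, 12, 11]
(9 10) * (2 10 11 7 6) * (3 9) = (2 10 3 9 11 7 6) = [0, 1, 10, 9, 4, 5, 2, 6, 8, 11, 3, 7]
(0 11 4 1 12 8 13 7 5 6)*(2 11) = [2, 12, 11, 3, 1, 6, 0, 5, 13, 9, 10, 4, 8, 7] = (0 2 11 4 1 12 8 13 7 5 6)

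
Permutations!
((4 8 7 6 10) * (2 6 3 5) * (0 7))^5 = (0 6 7 10 3 4 5 8 2)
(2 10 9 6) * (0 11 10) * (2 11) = [2, 1, 0, 3, 4, 5, 11, 7, 8, 6, 9, 10] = (0 2)(6 11 10 9)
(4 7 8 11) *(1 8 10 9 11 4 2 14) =(1 8 4 7 10 9 11 2 14) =[0, 8, 14, 3, 7, 5, 6, 10, 4, 11, 9, 2, 12, 13, 1]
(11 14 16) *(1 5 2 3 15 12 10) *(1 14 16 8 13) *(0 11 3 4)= (0 11 16 3 15 12 10 14 8 13 1 5 2 4)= [11, 5, 4, 15, 0, 2, 6, 7, 13, 9, 14, 16, 10, 1, 8, 12, 3]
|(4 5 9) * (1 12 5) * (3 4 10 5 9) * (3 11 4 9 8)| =9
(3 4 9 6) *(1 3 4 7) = (1 3 7)(4 9 6) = [0, 3, 2, 7, 9, 5, 4, 1, 8, 6]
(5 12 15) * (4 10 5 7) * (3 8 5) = [0, 1, 2, 8, 10, 12, 6, 4, 5, 9, 3, 11, 15, 13, 14, 7] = (3 8 5 12 15 7 4 10)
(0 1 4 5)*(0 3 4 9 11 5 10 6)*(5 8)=(0 1 9 11 8 5 3 4 10 6)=[1, 9, 2, 4, 10, 3, 0, 7, 5, 11, 6, 8]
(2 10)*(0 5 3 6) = (0 5 3 6)(2 10) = [5, 1, 10, 6, 4, 3, 0, 7, 8, 9, 2]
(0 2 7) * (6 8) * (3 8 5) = [2, 1, 7, 8, 4, 3, 5, 0, 6] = (0 2 7)(3 8 6 5)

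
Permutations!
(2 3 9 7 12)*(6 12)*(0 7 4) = [7, 1, 3, 9, 0, 5, 12, 6, 8, 4, 10, 11, 2] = (0 7 6 12 2 3 9 4)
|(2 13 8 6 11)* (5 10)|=|(2 13 8 6 11)(5 10)|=10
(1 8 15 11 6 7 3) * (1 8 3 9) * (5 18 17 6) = (1 3 8 15 11 5 18 17 6 7 9) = [0, 3, 2, 8, 4, 18, 7, 9, 15, 1, 10, 5, 12, 13, 14, 11, 16, 6, 17]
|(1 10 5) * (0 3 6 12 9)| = 15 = |(0 3 6 12 9)(1 10 5)|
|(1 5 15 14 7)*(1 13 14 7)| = |(1 5 15 7 13 14)| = 6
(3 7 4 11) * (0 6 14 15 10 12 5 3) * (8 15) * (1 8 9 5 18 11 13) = [6, 8, 2, 7, 13, 3, 14, 4, 15, 5, 12, 0, 18, 1, 9, 10, 16, 17, 11] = (0 6 14 9 5 3 7 4 13 1 8 15 10 12 18 11)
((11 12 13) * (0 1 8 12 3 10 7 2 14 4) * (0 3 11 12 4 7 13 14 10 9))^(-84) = ((0 1 8 4 3 9)(2 10 13 12 14 7))^(-84) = (14)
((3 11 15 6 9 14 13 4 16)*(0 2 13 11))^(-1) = ((0 2 13 4 16 3)(6 9 14 11 15))^(-1) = (0 3 16 4 13 2)(6 15 11 14 9)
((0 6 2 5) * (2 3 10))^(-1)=((0 6 3 10 2 5))^(-1)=(0 5 2 10 3 6)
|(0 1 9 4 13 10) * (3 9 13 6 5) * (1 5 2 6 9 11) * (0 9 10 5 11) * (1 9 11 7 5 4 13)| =|(0 7 5 3)(2 6)(4 10 11 9 13)| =20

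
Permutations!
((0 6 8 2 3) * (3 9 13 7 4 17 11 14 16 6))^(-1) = (0 3)(2 8 6 16 14 11 17 4 7 13 9)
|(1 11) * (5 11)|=3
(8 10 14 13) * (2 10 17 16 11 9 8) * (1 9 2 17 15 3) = (1 9 8 15 3)(2 10 14 13 17 16 11) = [0, 9, 10, 1, 4, 5, 6, 7, 15, 8, 14, 2, 12, 17, 13, 3, 11, 16]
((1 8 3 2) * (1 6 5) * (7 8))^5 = ((1 7 8 3 2 6 5))^5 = (1 6 3 7 5 2 8)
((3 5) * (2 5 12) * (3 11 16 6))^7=(16)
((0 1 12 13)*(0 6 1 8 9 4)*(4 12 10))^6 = ((0 8 9 12 13 6 1 10 4))^6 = (0 1 12)(4 6 9)(8 10 13)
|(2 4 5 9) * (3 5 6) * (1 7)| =|(1 7)(2 4 6 3 5 9)| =6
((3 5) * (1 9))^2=((1 9)(3 5))^2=(9)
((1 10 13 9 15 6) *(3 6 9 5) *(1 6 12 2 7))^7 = (1 7 2 12 3 5 13 10)(9 15)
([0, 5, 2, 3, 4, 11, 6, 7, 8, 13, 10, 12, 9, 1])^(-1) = (1 13 9 12 11 5)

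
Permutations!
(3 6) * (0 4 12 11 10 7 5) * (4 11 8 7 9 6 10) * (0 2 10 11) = (2 10 9 6 3 11 4 12 8 7 5) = [0, 1, 10, 11, 12, 2, 3, 5, 7, 6, 9, 4, 8]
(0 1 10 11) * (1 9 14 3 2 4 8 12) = [9, 10, 4, 2, 8, 5, 6, 7, 12, 14, 11, 0, 1, 13, 3] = (0 9 14 3 2 4 8 12 1 10 11)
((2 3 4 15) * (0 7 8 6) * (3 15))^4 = ((0 7 8 6)(2 15)(3 4))^4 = (15)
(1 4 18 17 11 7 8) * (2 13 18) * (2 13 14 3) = [0, 4, 14, 2, 13, 5, 6, 8, 1, 9, 10, 7, 12, 18, 3, 15, 16, 11, 17] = (1 4 13 18 17 11 7 8)(2 14 3)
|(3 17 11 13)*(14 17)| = |(3 14 17 11 13)| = 5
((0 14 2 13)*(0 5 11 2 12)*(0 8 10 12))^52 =(14)(8 10 12)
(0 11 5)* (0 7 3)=(0 11 5 7 3)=[11, 1, 2, 0, 4, 7, 6, 3, 8, 9, 10, 5]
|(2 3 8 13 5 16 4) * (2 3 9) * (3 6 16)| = 12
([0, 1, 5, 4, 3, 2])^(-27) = (2 5)(3 4)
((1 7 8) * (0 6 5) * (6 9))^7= ((0 9 6 5)(1 7 8))^7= (0 5 6 9)(1 7 8)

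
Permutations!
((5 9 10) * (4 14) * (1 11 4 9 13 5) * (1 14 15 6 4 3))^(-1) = (1 3 11)(4 6 15)(5 13)(9 14 10)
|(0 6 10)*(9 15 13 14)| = 12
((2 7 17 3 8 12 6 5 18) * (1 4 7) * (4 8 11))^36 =(1 8 12 6 5 18 2)(3 11 4 7 17)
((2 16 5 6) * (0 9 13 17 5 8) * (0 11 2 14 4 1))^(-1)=((0 9 13 17 5 6 14 4 1)(2 16 8 11))^(-1)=(0 1 4 14 6 5 17 13 9)(2 11 8 16)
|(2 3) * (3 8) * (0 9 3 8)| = 4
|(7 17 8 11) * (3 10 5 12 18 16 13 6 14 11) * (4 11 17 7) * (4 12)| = |(3 10 5 4 11 12 18 16 13 6 14 17 8)| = 13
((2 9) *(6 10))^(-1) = (2 9)(6 10)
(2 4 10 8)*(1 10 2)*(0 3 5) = (0 3 5)(1 10 8)(2 4) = [3, 10, 4, 5, 2, 0, 6, 7, 1, 9, 8]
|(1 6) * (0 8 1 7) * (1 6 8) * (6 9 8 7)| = |(0 1 7)(8 9)| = 6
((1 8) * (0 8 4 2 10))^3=(0 4)(1 10)(2 8)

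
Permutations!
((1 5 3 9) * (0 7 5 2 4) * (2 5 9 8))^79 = ((0 7 9 1 5 3 8 2 4))^79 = (0 2 3 1 7 4 8 5 9)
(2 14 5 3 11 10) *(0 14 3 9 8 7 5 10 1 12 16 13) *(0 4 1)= [14, 12, 3, 11, 1, 9, 6, 5, 7, 8, 2, 0, 16, 4, 10, 15, 13]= (0 14 10 2 3 11)(1 12 16 13 4)(5 9 8 7)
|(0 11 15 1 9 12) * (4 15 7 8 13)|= |(0 11 7 8 13 4 15 1 9 12)|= 10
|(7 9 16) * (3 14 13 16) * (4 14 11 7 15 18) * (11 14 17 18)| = |(3 14 13 16 15 11 7 9)(4 17 18)| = 24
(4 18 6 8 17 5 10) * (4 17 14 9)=[0, 1, 2, 3, 18, 10, 8, 7, 14, 4, 17, 11, 12, 13, 9, 15, 16, 5, 6]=(4 18 6 8 14 9)(5 10 17)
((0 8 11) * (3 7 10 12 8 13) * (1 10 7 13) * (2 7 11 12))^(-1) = (0 11 7 2 10 1)(3 13)(8 12) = ((0 1 10 2 7 11)(3 13)(8 12))^(-1)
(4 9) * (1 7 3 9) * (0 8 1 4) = (0 8 1 7 3 9) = [8, 7, 2, 9, 4, 5, 6, 3, 1, 0]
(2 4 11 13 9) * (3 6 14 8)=[0, 1, 4, 6, 11, 5, 14, 7, 3, 2, 10, 13, 12, 9, 8]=(2 4 11 13 9)(3 6 14 8)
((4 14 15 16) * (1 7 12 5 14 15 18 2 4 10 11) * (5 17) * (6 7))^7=((1 6 7 12 17 5 14 18 2 4 15 16 10 11))^7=(1 18)(2 6)(4 7)(5 10)(11 14)(12 15)(16 17)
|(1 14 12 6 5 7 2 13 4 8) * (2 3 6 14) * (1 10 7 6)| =8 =|(1 2 13 4 8 10 7 3)(5 6)(12 14)|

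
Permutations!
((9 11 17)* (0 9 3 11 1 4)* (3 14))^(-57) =((0 9 1 4)(3 11 17 14))^(-57) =(0 4 1 9)(3 14 17 11)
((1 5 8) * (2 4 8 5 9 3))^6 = ((1 9 3 2 4 8))^6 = (9)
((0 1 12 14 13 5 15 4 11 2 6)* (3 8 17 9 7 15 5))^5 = (0 3 15)(1 8 4)(2 14 9)(6 13 7)(11 12 17)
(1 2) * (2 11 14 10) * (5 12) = [0, 11, 1, 3, 4, 12, 6, 7, 8, 9, 2, 14, 5, 13, 10] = (1 11 14 10 2)(5 12)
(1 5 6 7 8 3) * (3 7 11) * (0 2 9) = (0 2 9)(1 5 6 11 3)(7 8) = [2, 5, 9, 1, 4, 6, 11, 8, 7, 0, 10, 3]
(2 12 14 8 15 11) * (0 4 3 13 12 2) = (0 4 3 13 12 14 8 15 11) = [4, 1, 2, 13, 3, 5, 6, 7, 15, 9, 10, 0, 14, 12, 8, 11]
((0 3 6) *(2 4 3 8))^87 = ((0 8 2 4 3 6))^87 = (0 4)(2 6)(3 8)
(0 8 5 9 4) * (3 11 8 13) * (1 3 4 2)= [13, 3, 1, 11, 0, 9, 6, 7, 5, 2, 10, 8, 12, 4]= (0 13 4)(1 3 11 8 5 9 2)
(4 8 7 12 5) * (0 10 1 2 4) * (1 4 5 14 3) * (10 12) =(0 12 14 3 1 2 5)(4 8 7 10) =[12, 2, 5, 1, 8, 0, 6, 10, 7, 9, 4, 11, 14, 13, 3]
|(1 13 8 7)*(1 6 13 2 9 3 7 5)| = |(1 2 9 3 7 6 13 8 5)| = 9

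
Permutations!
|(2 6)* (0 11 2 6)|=3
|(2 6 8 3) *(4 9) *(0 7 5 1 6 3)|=6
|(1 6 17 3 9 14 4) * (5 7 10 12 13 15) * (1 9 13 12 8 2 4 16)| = 15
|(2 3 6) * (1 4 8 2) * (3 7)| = 7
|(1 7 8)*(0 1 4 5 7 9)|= |(0 1 9)(4 5 7 8)|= 12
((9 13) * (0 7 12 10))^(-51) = (0 7 12 10)(9 13) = ((0 7 12 10)(9 13))^(-51)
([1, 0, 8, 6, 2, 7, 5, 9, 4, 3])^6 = (3 6 5 7 9)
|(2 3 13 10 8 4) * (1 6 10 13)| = 7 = |(13)(1 6 10 8 4 2 3)|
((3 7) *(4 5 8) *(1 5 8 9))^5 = (1 9 5)(3 7)(4 8)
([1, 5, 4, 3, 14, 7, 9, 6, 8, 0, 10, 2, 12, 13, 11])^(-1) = [9, 0, 11, 3, 2, 1, 7, 5, 8, 6, 10, 14, 12, 13, 4]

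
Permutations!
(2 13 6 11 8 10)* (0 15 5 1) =(0 15 5 1)(2 13 6 11 8 10) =[15, 0, 13, 3, 4, 1, 11, 7, 10, 9, 2, 8, 12, 6, 14, 5]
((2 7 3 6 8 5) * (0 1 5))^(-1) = (0 8 6 3 7 2 5 1)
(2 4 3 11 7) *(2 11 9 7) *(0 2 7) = (0 2 4 3 9)(7 11) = [2, 1, 4, 9, 3, 5, 6, 11, 8, 0, 10, 7]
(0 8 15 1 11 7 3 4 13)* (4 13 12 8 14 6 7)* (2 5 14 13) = (0 13)(1 11 4 12 8 15)(2 5 14 6 7 3) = [13, 11, 5, 2, 12, 14, 7, 3, 15, 9, 10, 4, 8, 0, 6, 1]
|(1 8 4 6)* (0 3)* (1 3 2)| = 7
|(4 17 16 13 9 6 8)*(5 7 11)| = 21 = |(4 17 16 13 9 6 8)(5 7 11)|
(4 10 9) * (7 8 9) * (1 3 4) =[0, 3, 2, 4, 10, 5, 6, 8, 9, 1, 7] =(1 3 4 10 7 8 9)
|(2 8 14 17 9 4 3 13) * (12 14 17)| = |(2 8 17 9 4 3 13)(12 14)| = 14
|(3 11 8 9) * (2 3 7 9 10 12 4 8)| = 12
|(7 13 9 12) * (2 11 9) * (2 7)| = |(2 11 9 12)(7 13)| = 4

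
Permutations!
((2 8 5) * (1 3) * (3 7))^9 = (8)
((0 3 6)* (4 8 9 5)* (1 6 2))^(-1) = ((0 3 2 1 6)(4 8 9 5))^(-1) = (0 6 1 2 3)(4 5 9 8)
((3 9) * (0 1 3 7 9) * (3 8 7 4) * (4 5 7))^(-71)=((0 1 8 4 3)(5 7 9))^(-71)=(0 3 4 8 1)(5 7 9)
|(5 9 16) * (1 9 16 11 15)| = |(1 9 11 15)(5 16)| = 4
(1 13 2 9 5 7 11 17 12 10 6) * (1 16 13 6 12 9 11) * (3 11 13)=(1 6 16 3 11 17 9 5 7)(2 13)(10 12)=[0, 6, 13, 11, 4, 7, 16, 1, 8, 5, 12, 17, 10, 2, 14, 15, 3, 9]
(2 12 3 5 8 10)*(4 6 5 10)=(2 12 3 10)(4 6 5 8)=[0, 1, 12, 10, 6, 8, 5, 7, 4, 9, 2, 11, 3]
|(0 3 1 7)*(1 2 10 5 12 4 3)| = 6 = |(0 1 7)(2 10 5 12 4 3)|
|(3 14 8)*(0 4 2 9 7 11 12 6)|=24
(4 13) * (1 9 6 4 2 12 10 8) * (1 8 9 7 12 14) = [0, 7, 14, 3, 13, 5, 4, 12, 8, 6, 9, 11, 10, 2, 1] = (1 7 12 10 9 6 4 13 2 14)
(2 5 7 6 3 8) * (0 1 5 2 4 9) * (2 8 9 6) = [1, 5, 8, 9, 6, 7, 3, 2, 4, 0] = (0 1 5 7 2 8 4 6 3 9)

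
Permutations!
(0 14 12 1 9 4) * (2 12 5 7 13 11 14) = (0 2 12 1 9 4)(5 7 13 11 14) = [2, 9, 12, 3, 0, 7, 6, 13, 8, 4, 10, 14, 1, 11, 5]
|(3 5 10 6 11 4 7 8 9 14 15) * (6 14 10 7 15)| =11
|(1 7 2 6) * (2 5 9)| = |(1 7 5 9 2 6)| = 6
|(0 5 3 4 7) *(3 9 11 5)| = 12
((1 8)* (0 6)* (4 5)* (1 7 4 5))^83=(0 6)(1 4 7 8)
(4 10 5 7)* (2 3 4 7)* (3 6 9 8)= [0, 1, 6, 4, 10, 2, 9, 7, 3, 8, 5]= (2 6 9 8 3 4 10 5)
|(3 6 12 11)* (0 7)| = |(0 7)(3 6 12 11)| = 4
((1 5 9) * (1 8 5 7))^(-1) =(1 7)(5 8 9)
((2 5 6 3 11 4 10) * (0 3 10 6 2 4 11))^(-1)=(11)(0 3)(2 5)(4 10 6)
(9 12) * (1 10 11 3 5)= (1 10 11 3 5)(9 12)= [0, 10, 2, 5, 4, 1, 6, 7, 8, 12, 11, 3, 9]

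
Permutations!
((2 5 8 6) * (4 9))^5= (2 5 8 6)(4 9)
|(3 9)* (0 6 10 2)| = 4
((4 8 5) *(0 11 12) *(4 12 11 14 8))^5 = (14)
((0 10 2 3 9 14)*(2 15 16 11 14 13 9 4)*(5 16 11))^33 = ((0 10 15 11 14)(2 3 4)(5 16)(9 13))^33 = (0 11 10 14 15)(5 16)(9 13)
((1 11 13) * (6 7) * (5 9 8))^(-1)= (1 13 11)(5 8 9)(6 7)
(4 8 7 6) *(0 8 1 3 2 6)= (0 8 7)(1 3 2 6 4)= [8, 3, 6, 2, 1, 5, 4, 0, 7]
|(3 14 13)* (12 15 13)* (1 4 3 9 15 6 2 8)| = |(1 4 3 14 12 6 2 8)(9 15 13)| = 24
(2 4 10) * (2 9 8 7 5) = (2 4 10 9 8 7 5) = [0, 1, 4, 3, 10, 2, 6, 5, 7, 8, 9]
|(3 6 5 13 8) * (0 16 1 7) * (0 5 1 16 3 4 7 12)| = |(16)(0 3 6 1 12)(4 7 5 13 8)| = 5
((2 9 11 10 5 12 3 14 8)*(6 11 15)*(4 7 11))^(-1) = ((2 9 15 6 4 7 11 10 5 12 3 14 8))^(-1) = (2 8 14 3 12 5 10 11 7 4 6 15 9)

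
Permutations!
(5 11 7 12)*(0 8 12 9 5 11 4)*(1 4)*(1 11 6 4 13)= (0 8 12 6 4)(1 13)(5 11 7 9)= [8, 13, 2, 3, 0, 11, 4, 9, 12, 5, 10, 7, 6, 1]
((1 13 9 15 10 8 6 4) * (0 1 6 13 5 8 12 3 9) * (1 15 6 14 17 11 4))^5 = (0 9 13 3 8 12 5 10 1 15 6)(4 14 17 11) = ((0 15 10 12 3 9 6 1 5 8 13)(4 14 17 11))^5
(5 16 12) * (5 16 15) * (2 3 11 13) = (2 3 11 13)(5 15)(12 16) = [0, 1, 3, 11, 4, 15, 6, 7, 8, 9, 10, 13, 16, 2, 14, 5, 12]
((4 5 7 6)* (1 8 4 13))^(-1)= ((1 8 4 5 7 6 13))^(-1)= (1 13 6 7 5 4 8)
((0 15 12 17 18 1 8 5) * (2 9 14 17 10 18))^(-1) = (0 5 8 1 18 10 12 15)(2 17 14 9)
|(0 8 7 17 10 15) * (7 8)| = |(0 7 17 10 15)| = 5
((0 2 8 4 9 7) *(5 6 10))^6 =(10)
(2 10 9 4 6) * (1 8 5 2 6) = (1 8 5 2 10 9 4) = [0, 8, 10, 3, 1, 2, 6, 7, 5, 4, 9]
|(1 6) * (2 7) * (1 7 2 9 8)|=5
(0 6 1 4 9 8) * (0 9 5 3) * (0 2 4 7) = (0 6 1 7)(2 4 5 3)(8 9) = [6, 7, 4, 2, 5, 3, 1, 0, 9, 8]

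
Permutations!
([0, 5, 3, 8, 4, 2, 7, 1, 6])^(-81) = [0, 3, 6, 7, 4, 8, 5, 2, 1]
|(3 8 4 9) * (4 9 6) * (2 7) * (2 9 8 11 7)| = |(3 11 7 9)(4 6)| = 4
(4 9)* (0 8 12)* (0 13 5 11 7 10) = (0 8 12 13 5 11 7 10)(4 9) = [8, 1, 2, 3, 9, 11, 6, 10, 12, 4, 0, 7, 13, 5]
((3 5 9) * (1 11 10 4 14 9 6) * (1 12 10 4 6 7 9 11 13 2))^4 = (1 13 2)(4 14 11)(6 12 10)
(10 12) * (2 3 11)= (2 3 11)(10 12)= [0, 1, 3, 11, 4, 5, 6, 7, 8, 9, 12, 2, 10]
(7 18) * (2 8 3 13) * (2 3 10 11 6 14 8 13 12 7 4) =(2 13 3 12 7 18 4)(6 14 8 10 11) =[0, 1, 13, 12, 2, 5, 14, 18, 10, 9, 11, 6, 7, 3, 8, 15, 16, 17, 4]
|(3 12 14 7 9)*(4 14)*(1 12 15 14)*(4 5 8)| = |(1 12 5 8 4)(3 15 14 7 9)| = 5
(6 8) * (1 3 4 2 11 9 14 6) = (1 3 4 2 11 9 14 6 8) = [0, 3, 11, 4, 2, 5, 8, 7, 1, 14, 10, 9, 12, 13, 6]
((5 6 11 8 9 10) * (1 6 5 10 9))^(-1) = ((1 6 11 8))^(-1) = (1 8 11 6)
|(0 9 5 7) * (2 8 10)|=|(0 9 5 7)(2 8 10)|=12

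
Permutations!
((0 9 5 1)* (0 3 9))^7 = (1 5 9 3)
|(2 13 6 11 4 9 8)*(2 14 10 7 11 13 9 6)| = |(2 9 8 14 10 7 11 4 6 13)| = 10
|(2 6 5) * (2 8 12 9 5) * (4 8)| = 10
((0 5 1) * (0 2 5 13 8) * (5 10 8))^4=(0 2 13 10 5 8 1)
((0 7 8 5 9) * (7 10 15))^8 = (0 10 15 7 8 5 9)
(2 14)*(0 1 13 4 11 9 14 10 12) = (0 1 13 4 11 9 14 2 10 12) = [1, 13, 10, 3, 11, 5, 6, 7, 8, 14, 12, 9, 0, 4, 2]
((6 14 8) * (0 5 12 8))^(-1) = (0 14 6 8 12 5)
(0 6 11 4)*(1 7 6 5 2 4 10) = [5, 7, 4, 3, 0, 2, 11, 6, 8, 9, 1, 10] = (0 5 2 4)(1 7 6 11 10)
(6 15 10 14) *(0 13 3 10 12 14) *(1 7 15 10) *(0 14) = [13, 7, 2, 1, 4, 5, 10, 15, 8, 9, 14, 11, 0, 3, 6, 12] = (0 13 3 1 7 15 12)(6 10 14)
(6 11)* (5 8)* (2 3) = (2 3)(5 8)(6 11) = [0, 1, 3, 2, 4, 8, 11, 7, 5, 9, 10, 6]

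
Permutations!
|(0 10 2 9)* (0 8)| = 5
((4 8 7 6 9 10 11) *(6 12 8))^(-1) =(4 11 10 9 6)(7 8 12)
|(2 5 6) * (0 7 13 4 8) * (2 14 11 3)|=|(0 7 13 4 8)(2 5 6 14 11 3)|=30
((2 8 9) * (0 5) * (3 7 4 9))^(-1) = ((0 5)(2 8 3 7 4 9))^(-1) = (0 5)(2 9 4 7 3 8)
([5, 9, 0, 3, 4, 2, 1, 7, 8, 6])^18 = [0, 1, 2, 3, 4, 5, 6, 7, 8, 9]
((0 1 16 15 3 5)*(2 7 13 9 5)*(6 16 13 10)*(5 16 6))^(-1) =(0 5 10 7 2 3 15 16 9 13 1)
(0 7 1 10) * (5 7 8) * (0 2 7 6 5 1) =(0 8 1 10 2 7)(5 6) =[8, 10, 7, 3, 4, 6, 5, 0, 1, 9, 2]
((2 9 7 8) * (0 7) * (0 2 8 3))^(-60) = (9) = ((0 7 3)(2 9))^(-60)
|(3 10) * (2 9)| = 2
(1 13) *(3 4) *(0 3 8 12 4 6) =(0 3 6)(1 13)(4 8 12) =[3, 13, 2, 6, 8, 5, 0, 7, 12, 9, 10, 11, 4, 1]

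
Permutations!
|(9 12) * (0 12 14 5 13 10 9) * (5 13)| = 4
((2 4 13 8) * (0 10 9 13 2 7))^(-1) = (0 7 8 13 9 10)(2 4)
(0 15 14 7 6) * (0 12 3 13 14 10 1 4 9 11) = (0 15 10 1 4 9 11)(3 13 14 7 6 12) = [15, 4, 2, 13, 9, 5, 12, 6, 8, 11, 1, 0, 3, 14, 7, 10]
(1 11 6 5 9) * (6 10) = [0, 11, 2, 3, 4, 9, 5, 7, 8, 1, 6, 10] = (1 11 10 6 5 9)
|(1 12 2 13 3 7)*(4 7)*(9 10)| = 14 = |(1 12 2 13 3 4 7)(9 10)|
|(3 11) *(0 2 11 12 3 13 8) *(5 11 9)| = 14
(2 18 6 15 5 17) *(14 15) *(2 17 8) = (2 18 6 14 15 5 8) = [0, 1, 18, 3, 4, 8, 14, 7, 2, 9, 10, 11, 12, 13, 15, 5, 16, 17, 6]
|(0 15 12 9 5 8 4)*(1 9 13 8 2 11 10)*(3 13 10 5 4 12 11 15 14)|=20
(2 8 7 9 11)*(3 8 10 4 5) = (2 10 4 5 3 8 7 9 11) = [0, 1, 10, 8, 5, 3, 6, 9, 7, 11, 4, 2]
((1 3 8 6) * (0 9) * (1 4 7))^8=((0 9)(1 3 8 6 4 7))^8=(9)(1 8 4)(3 6 7)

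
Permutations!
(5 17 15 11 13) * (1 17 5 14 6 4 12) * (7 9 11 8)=(1 17 15 8 7 9 11 13 14 6 4 12)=[0, 17, 2, 3, 12, 5, 4, 9, 7, 11, 10, 13, 1, 14, 6, 8, 16, 15]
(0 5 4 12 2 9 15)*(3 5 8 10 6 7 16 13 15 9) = (0 8 10 6 7 16 13 15)(2 3 5 4 12) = [8, 1, 3, 5, 12, 4, 7, 16, 10, 9, 6, 11, 2, 15, 14, 0, 13]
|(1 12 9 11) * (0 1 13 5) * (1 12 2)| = 6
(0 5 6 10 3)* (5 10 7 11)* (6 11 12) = (0 10 3)(5 11)(6 7 12) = [10, 1, 2, 0, 4, 11, 7, 12, 8, 9, 3, 5, 6]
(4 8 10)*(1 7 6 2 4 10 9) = (10)(1 7 6 2 4 8 9) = [0, 7, 4, 3, 8, 5, 2, 6, 9, 1, 10]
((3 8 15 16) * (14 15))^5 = (16)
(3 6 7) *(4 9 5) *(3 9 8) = [0, 1, 2, 6, 8, 4, 7, 9, 3, 5] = (3 6 7 9 5 4 8)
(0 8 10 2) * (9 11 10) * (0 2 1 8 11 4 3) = [11, 8, 2, 0, 3, 5, 6, 7, 9, 4, 1, 10] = (0 11 10 1 8 9 4 3)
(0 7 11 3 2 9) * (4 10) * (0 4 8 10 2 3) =(0 7 11)(2 9 4)(8 10) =[7, 1, 9, 3, 2, 5, 6, 11, 10, 4, 8, 0]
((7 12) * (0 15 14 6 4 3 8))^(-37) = ((0 15 14 6 4 3 8)(7 12))^(-37) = (0 3 6 15 8 4 14)(7 12)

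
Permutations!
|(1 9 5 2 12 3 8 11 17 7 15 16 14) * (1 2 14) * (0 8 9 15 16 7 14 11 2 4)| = 44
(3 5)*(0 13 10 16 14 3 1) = [13, 0, 2, 5, 4, 1, 6, 7, 8, 9, 16, 11, 12, 10, 3, 15, 14] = (0 13 10 16 14 3 5 1)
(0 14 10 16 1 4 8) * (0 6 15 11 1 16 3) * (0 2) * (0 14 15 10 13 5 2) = (16)(0 15 11 1 4 8 6 10 3)(2 14 13 5) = [15, 4, 14, 0, 8, 2, 10, 7, 6, 9, 3, 1, 12, 5, 13, 11, 16]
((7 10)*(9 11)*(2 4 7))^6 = ((2 4 7 10)(9 11))^6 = (11)(2 7)(4 10)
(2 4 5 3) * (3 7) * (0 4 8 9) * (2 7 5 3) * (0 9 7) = [4, 1, 8, 0, 3, 5, 6, 2, 7, 9] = (9)(0 4 3)(2 8 7)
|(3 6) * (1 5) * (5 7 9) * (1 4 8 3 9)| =|(1 7)(3 6 9 5 4 8)| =6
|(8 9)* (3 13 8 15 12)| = |(3 13 8 9 15 12)| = 6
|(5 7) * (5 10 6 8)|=|(5 7 10 6 8)|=5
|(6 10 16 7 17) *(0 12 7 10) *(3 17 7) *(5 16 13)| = |(0 12 3 17 6)(5 16 10 13)| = 20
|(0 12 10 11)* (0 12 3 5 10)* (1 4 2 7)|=12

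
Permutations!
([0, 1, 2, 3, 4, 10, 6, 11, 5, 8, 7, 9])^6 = (11)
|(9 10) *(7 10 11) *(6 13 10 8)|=7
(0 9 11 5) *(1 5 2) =(0 9 11 2 1 5) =[9, 5, 1, 3, 4, 0, 6, 7, 8, 11, 10, 2]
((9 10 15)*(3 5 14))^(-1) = ((3 5 14)(9 10 15))^(-1) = (3 14 5)(9 15 10)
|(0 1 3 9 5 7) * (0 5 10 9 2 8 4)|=6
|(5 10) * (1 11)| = |(1 11)(5 10)| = 2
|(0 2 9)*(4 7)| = |(0 2 9)(4 7)| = 6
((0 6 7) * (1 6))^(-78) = (0 6)(1 7)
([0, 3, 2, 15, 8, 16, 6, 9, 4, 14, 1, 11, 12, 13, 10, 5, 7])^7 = [0, 14, 2, 10, 8, 3, 6, 5, 4, 16, 9, 11, 12, 13, 7, 1, 15]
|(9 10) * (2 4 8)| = 6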